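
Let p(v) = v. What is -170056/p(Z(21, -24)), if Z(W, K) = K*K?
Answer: -21257/72 ≈ -295.24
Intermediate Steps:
Z(W, K) = K**2
-170056/p(Z(21, -24)) = -170056/((-24)**2) = -170056/576 = -170056*1/576 = -21257/72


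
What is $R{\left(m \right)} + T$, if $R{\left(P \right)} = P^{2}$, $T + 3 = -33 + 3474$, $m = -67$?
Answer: $7927$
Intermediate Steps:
$T = 3438$ ($T = -3 + \left(-33 + 3474\right) = -3 + 3441 = 3438$)
$R{\left(m \right)} + T = \left(-67\right)^{2} + 3438 = 4489 + 3438 = 7927$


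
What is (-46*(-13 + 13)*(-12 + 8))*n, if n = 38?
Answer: 0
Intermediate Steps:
(-46*(-13 + 13)*(-12 + 8))*n = -46*(-13 + 13)*(-12 + 8)*38 = -0*(-4)*38 = -46*0*38 = 0*38 = 0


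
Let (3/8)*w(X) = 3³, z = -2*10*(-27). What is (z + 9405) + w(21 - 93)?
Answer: 10017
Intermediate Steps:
z = 540 (z = -20*(-27) = 540)
w(X) = 72 (w(X) = (8/3)*3³ = (8/3)*27 = 72)
(z + 9405) + w(21 - 93) = (540 + 9405) + 72 = 9945 + 72 = 10017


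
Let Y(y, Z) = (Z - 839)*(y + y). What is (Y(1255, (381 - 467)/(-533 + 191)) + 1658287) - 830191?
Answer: -218394844/171 ≈ -1.2772e+6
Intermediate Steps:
Y(y, Z) = 2*y*(-839 + Z) (Y(y, Z) = (-839 + Z)*(2*y) = 2*y*(-839 + Z))
(Y(1255, (381 - 467)/(-533 + 191)) + 1658287) - 830191 = (2*1255*(-839 + (381 - 467)/(-533 + 191)) + 1658287) - 830191 = (2*1255*(-839 - 86/(-342)) + 1658287) - 830191 = (2*1255*(-839 - 86*(-1/342)) + 1658287) - 830191 = (2*1255*(-839 + 43/171) + 1658287) - 830191 = (2*1255*(-143426/171) + 1658287) - 830191 = (-359999260/171 + 1658287) - 830191 = -76432183/171 - 830191 = -218394844/171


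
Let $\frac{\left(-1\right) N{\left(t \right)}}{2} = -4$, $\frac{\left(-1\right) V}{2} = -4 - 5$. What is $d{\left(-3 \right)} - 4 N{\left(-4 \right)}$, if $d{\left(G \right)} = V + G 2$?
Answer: $-20$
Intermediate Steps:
$V = 18$ ($V = - 2 \left(-4 - 5\right) = \left(-2\right) \left(-9\right) = 18$)
$N{\left(t \right)} = 8$ ($N{\left(t \right)} = \left(-2\right) \left(-4\right) = 8$)
$d{\left(G \right)} = 18 + 2 G$ ($d{\left(G \right)} = 18 + G 2 = 18 + 2 G$)
$d{\left(-3 \right)} - 4 N{\left(-4 \right)} = \left(18 + 2 \left(-3\right)\right) - 32 = \left(18 - 6\right) - 32 = 12 - 32 = -20$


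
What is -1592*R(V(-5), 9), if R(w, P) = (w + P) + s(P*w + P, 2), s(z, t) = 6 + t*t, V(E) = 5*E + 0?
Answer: 9552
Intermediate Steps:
V(E) = 5*E
s(z, t) = 6 + t²
R(w, P) = 10 + P + w (R(w, P) = (w + P) + (6 + 2²) = (P + w) + (6 + 4) = (P + w) + 10 = 10 + P + w)
-1592*R(V(-5), 9) = -1592*(10 + 9 + 5*(-5)) = -1592*(10 + 9 - 25) = -1592*(-6) = 9552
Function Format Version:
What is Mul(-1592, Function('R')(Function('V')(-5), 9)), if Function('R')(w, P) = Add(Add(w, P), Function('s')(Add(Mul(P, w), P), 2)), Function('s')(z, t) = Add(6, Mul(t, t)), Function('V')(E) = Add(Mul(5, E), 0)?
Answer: 9552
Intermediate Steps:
Function('V')(E) = Mul(5, E)
Function('s')(z, t) = Add(6, Pow(t, 2))
Function('R')(w, P) = Add(10, P, w) (Function('R')(w, P) = Add(Add(w, P), Add(6, Pow(2, 2))) = Add(Add(P, w), Add(6, 4)) = Add(Add(P, w), 10) = Add(10, P, w))
Mul(-1592, Function('R')(Function('V')(-5), 9)) = Mul(-1592, Add(10, 9, Mul(5, -5))) = Mul(-1592, Add(10, 9, -25)) = Mul(-1592, -6) = 9552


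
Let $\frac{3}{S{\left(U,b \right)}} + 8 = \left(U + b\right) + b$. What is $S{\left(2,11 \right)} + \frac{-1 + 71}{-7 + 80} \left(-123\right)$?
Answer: $- \frac{137541}{1168} \approx -117.76$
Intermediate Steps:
$S{\left(U,b \right)} = \frac{3}{-8 + U + 2 b}$ ($S{\left(U,b \right)} = \frac{3}{-8 + \left(\left(U + b\right) + b\right)} = \frac{3}{-8 + \left(U + 2 b\right)} = \frac{3}{-8 + U + 2 b}$)
$S{\left(2,11 \right)} + \frac{-1 + 71}{-7 + 80} \left(-123\right) = \frac{3}{-8 + 2 + 2 \cdot 11} + \frac{-1 + 71}{-7 + 80} \left(-123\right) = \frac{3}{-8 + 2 + 22} + \frac{70}{73} \left(-123\right) = \frac{3}{16} + 70 \cdot \frac{1}{73} \left(-123\right) = 3 \cdot \frac{1}{16} + \frac{70}{73} \left(-123\right) = \frac{3}{16} - \frac{8610}{73} = - \frac{137541}{1168}$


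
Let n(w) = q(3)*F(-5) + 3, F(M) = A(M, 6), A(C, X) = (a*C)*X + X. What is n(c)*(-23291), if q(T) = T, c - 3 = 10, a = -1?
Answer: -2585301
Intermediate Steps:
c = 13 (c = 3 + 10 = 13)
A(C, X) = X - C*X (A(C, X) = (-C)*X + X = -C*X + X = X - C*X)
F(M) = 6 - 6*M (F(M) = 6*(1 - M) = 6 - 6*M)
n(w) = 111 (n(w) = 3*(6 - 6*(-5)) + 3 = 3*(6 + 30) + 3 = 3*36 + 3 = 108 + 3 = 111)
n(c)*(-23291) = 111*(-23291) = -2585301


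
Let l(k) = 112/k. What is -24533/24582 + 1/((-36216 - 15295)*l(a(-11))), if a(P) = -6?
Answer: -35384105291/35454815256 ≈ -0.99801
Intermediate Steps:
-24533/24582 + 1/((-36216 - 15295)*l(a(-11))) = -24533/24582 + 1/((-36216 - 15295)*((112/(-6)))) = -24533*1/24582 + 1/((-51511)*((112*(-1/6)))) = -24533/24582 - 1/(51511*(-56/3)) = -24533/24582 - 1/51511*(-3/56) = -24533/24582 + 3/2884616 = -35384105291/35454815256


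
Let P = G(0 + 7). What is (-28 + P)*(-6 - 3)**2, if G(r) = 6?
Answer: -1782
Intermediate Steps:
P = 6
(-28 + P)*(-6 - 3)**2 = (-28 + 6)*(-6 - 3)**2 = -22*(-9)**2 = -22*81 = -1782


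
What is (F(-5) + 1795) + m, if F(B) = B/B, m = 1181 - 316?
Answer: 2661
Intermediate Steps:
m = 865
F(B) = 1
(F(-5) + 1795) + m = (1 + 1795) + 865 = 1796 + 865 = 2661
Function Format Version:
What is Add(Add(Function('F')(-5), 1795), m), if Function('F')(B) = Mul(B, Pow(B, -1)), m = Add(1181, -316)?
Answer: 2661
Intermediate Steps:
m = 865
Function('F')(B) = 1
Add(Add(Function('F')(-5), 1795), m) = Add(Add(1, 1795), 865) = Add(1796, 865) = 2661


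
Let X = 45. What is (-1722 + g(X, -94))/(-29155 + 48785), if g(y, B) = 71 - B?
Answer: -1557/19630 ≈ -0.079317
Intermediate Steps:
(-1722 + g(X, -94))/(-29155 + 48785) = (-1722 + (71 - 1*(-94)))/(-29155 + 48785) = (-1722 + (71 + 94))/19630 = (-1722 + 165)*(1/19630) = -1557*1/19630 = -1557/19630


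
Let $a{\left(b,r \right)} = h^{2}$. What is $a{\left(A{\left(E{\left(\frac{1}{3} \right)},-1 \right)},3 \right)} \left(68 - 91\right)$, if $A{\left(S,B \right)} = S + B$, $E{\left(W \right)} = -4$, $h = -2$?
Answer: $-92$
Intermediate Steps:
$A{\left(S,B \right)} = B + S$
$a{\left(b,r \right)} = 4$ ($a{\left(b,r \right)} = \left(-2\right)^{2} = 4$)
$a{\left(A{\left(E{\left(\frac{1}{3} \right)},-1 \right)},3 \right)} \left(68 - 91\right) = 4 \left(68 - 91\right) = 4 \left(-23\right) = -92$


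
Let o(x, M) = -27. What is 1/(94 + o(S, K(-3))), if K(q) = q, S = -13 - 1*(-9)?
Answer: 1/67 ≈ 0.014925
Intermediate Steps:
S = -4 (S = -13 + 9 = -4)
1/(94 + o(S, K(-3))) = 1/(94 - 27) = 1/67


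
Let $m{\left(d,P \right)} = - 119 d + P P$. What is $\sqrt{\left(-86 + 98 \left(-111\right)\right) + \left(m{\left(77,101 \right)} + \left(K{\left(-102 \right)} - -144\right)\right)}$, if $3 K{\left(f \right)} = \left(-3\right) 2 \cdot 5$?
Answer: $24 i \sqrt{17} \approx 98.955 i$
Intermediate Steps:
$K{\left(f \right)} = -10$ ($K{\left(f \right)} = \frac{\left(-3\right) 2 \cdot 5}{3} = \frac{\left(-6\right) 5}{3} = \frac{1}{3} \left(-30\right) = -10$)
$m{\left(d,P \right)} = P^{2} - 119 d$ ($m{\left(d,P \right)} = - 119 d + P^{2} = P^{2} - 119 d$)
$\sqrt{\left(-86 + 98 \left(-111\right)\right) + \left(m{\left(77,101 \right)} + \left(K{\left(-102 \right)} - -144\right)\right)} = \sqrt{\left(-86 + 98 \left(-111\right)\right) + \left(\left(101^{2} - 9163\right) - -134\right)} = \sqrt{\left(-86 - 10878\right) + \left(\left(10201 - 9163\right) + \left(-10 + 144\right)\right)} = \sqrt{-10964 + \left(1038 + 134\right)} = \sqrt{-10964 + 1172} = \sqrt{-9792} = 24 i \sqrt{17}$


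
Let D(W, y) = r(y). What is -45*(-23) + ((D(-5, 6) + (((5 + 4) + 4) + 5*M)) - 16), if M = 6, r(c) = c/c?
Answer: 1063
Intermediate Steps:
r(c) = 1
D(W, y) = 1
-45*(-23) + ((D(-5, 6) + (((5 + 4) + 4) + 5*M)) - 16) = -45*(-23) + ((1 + (((5 + 4) + 4) + 5*6)) - 16) = 1035 + ((1 + ((9 + 4) + 30)) - 16) = 1035 + ((1 + (13 + 30)) - 16) = 1035 + ((1 + 43) - 16) = 1035 + (44 - 16) = 1035 + 28 = 1063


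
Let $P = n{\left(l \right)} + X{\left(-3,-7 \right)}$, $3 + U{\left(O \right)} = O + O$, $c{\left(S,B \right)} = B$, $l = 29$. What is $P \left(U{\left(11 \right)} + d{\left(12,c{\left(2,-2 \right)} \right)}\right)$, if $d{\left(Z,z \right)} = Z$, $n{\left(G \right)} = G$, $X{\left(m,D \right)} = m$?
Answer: $806$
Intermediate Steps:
$U{\left(O \right)} = -3 + 2 O$ ($U{\left(O \right)} = -3 + \left(O + O\right) = -3 + 2 O$)
$P = 26$ ($P = 29 - 3 = 26$)
$P \left(U{\left(11 \right)} + d{\left(12,c{\left(2,-2 \right)} \right)}\right) = 26 \left(\left(-3 + 2 \cdot 11\right) + 12\right) = 26 \left(\left(-3 + 22\right) + 12\right) = 26 \left(19 + 12\right) = 26 \cdot 31 = 806$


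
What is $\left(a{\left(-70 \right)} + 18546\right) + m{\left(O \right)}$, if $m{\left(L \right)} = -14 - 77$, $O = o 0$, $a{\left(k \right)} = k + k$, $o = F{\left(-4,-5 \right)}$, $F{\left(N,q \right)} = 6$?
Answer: $18315$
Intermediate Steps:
$o = 6$
$a{\left(k \right)} = 2 k$
$O = 0$ ($O = 6 \cdot 0 = 0$)
$m{\left(L \right)} = -91$
$\left(a{\left(-70 \right)} + 18546\right) + m{\left(O \right)} = \left(2 \left(-70\right) + 18546\right) - 91 = \left(-140 + 18546\right) - 91 = 18406 - 91 = 18315$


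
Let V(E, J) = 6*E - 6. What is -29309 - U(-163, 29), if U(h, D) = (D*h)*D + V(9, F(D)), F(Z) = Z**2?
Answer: 107726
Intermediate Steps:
V(E, J) = -6 + 6*E
U(h, D) = 48 + h*D**2 (U(h, D) = (D*h)*D + (-6 + 6*9) = h*D**2 + (-6 + 54) = h*D**2 + 48 = 48 + h*D**2)
-29309 - U(-163, 29) = -29309 - (48 - 163*29**2) = -29309 - (48 - 163*841) = -29309 - (48 - 137083) = -29309 - 1*(-137035) = -29309 + 137035 = 107726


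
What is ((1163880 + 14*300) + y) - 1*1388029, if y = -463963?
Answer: -683912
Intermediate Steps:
((1163880 + 14*300) + y) - 1*1388029 = ((1163880 + 14*300) - 463963) - 1*1388029 = ((1163880 + 4200) - 463963) - 1388029 = (1168080 - 463963) - 1388029 = 704117 - 1388029 = -683912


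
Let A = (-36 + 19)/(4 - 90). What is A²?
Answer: 289/7396 ≈ 0.039075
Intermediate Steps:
A = 17/86 (A = -17/(-86) = -17*(-1/86) = 17/86 ≈ 0.19767)
A² = (17/86)² = 289/7396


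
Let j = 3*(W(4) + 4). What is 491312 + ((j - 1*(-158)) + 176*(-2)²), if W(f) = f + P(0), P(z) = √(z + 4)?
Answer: 492204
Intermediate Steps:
P(z) = √(4 + z)
W(f) = 2 + f (W(f) = f + √(4 + 0) = f + √4 = f + 2 = 2 + f)
j = 30 (j = 3*((2 + 4) + 4) = 3*(6 + 4) = 3*10 = 30)
491312 + ((j - 1*(-158)) + 176*(-2)²) = 491312 + ((30 - 1*(-158)) + 176*(-2)²) = 491312 + ((30 + 158) + 176*4) = 491312 + (188 + 704) = 491312 + 892 = 492204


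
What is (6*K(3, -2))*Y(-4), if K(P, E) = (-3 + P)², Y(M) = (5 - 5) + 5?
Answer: 0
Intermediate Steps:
Y(M) = 5 (Y(M) = 0 + 5 = 5)
(6*K(3, -2))*Y(-4) = (6*(-3 + 3)²)*5 = (6*0²)*5 = (6*0)*5 = 0*5 = 0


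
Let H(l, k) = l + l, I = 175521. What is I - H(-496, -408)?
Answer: 176513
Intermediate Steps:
H(l, k) = 2*l
I - H(-496, -408) = 175521 - 2*(-496) = 175521 - 1*(-992) = 175521 + 992 = 176513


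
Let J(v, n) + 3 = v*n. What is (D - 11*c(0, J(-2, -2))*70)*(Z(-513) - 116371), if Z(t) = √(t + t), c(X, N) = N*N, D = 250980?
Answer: -29117187910 + 750630*I*√114 ≈ -2.9117e+10 + 8.0145e+6*I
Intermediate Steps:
J(v, n) = -3 + n*v (J(v, n) = -3 + v*n = -3 + n*v)
c(X, N) = N²
Z(t) = √2*√t (Z(t) = √(2*t) = √2*√t)
(D - 11*c(0, J(-2, -2))*70)*(Z(-513) - 116371) = (250980 - 11*(-3 - 2*(-2))²*70)*(√2*√(-513) - 116371) = (250980 - 11*(-3 + 4)²*70)*(√2*(3*I*√57) - 116371) = (250980 - 11*1²*70)*(3*I*√114 - 116371) = (250980 - 11*1*70)*(-116371 + 3*I*√114) = (250980 - 11*70)*(-116371 + 3*I*√114) = (250980 - 770)*(-116371 + 3*I*√114) = 250210*(-116371 + 3*I*√114) = -29117187910 + 750630*I*√114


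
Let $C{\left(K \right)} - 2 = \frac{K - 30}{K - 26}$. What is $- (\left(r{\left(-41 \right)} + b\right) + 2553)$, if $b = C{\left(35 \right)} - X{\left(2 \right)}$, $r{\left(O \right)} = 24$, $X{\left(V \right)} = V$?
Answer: $- \frac{23198}{9} \approx -2577.6$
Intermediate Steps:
$C{\left(K \right)} = 2 + \frac{-30 + K}{-26 + K}$ ($C{\left(K \right)} = 2 + \frac{K - 30}{K - 26} = 2 + \frac{-30 + K}{-26 + K}$)
$b = \frac{5}{9}$ ($b = \frac{-82 + 3 \cdot 35}{-26 + 35} - 2 = \frac{-82 + 105}{9} - 2 = \frac{1}{9} \cdot 23 - 2 = \frac{23}{9} - 2 = \frac{5}{9} \approx 0.55556$)
$- (\left(r{\left(-41 \right)} + b\right) + 2553) = - (\left(24 + \frac{5}{9}\right) + 2553) = - (\frac{221}{9} + 2553) = \left(-1\right) \frac{23198}{9} = - \frac{23198}{9}$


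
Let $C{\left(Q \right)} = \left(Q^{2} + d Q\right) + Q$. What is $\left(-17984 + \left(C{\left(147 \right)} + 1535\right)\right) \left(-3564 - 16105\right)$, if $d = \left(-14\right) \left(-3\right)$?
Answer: $-225819789$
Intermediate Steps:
$d = 42$
$C{\left(Q \right)} = Q^{2} + 43 Q$ ($C{\left(Q \right)} = \left(Q^{2} + 42 Q\right) + Q = Q^{2} + 43 Q$)
$\left(-17984 + \left(C{\left(147 \right)} + 1535\right)\right) \left(-3564 - 16105\right) = \left(-17984 + \left(147 \left(43 + 147\right) + 1535\right)\right) \left(-3564 - 16105\right) = \left(-17984 + \left(147 \cdot 190 + 1535\right)\right) \left(-19669\right) = \left(-17984 + \left(27930 + 1535\right)\right) \left(-19669\right) = \left(-17984 + 29465\right) \left(-19669\right) = 11481 \left(-19669\right) = -225819789$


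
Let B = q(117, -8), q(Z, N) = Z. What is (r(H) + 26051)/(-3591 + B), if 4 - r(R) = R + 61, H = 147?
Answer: -25847/3474 ≈ -7.4401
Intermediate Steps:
B = 117
r(R) = -57 - R (r(R) = 4 - (R + 61) = 4 - (61 + R) = 4 + (-61 - R) = -57 - R)
(r(H) + 26051)/(-3591 + B) = ((-57 - 1*147) + 26051)/(-3591 + 117) = ((-57 - 147) + 26051)/(-3474) = (-204 + 26051)*(-1/3474) = 25847*(-1/3474) = -25847/3474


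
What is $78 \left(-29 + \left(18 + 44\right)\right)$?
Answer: $2574$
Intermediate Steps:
$78 \left(-29 + \left(18 + 44\right)\right) = 78 \left(-29 + 62\right) = 78 \cdot 33 = 2574$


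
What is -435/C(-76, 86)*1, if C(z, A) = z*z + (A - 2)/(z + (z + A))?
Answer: -1595/21174 ≈ -0.075328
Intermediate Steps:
C(z, A) = z² + (-2 + A)/(A + 2*z) (C(z, A) = z² + (-2 + A)/(z + (A + z)) = z² + (-2 + A)/(A + 2*z))
-435/C(-76, 86)*1 = -435*(86 + 2*(-76))/(-2 + 86 + 2*(-76)³ + 86*(-76)²)*1 = -435*(86 - 152)/(-2 + 86 + 2*(-438976) + 86*5776)*1 = -435*(-66/(-2 + 86 - 877952 + 496736))*1 = -435/((-1/66*(-381132)))*1 = -435/63522/11*1 = -435*11/63522*1 = -1595/21174*1 = -1595/21174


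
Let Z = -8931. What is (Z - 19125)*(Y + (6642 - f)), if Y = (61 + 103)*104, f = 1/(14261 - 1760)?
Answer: -2770517814344/4167 ≈ -6.6487e+8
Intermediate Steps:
f = 1/12501 ≈ 7.9994e-5
Y = 17056 (Y = 164*104 = 17056)
(Z - 19125)*(Y + (6642 - f)) = (-8931 - 19125)*(17056 + (6642 - 1*1/12501)) = -28056*(17056 + (6642 - 1/12501)) = -28056*(17056 + 83031641/12501) = -28056*296248697/12501 = -2770517814344/4167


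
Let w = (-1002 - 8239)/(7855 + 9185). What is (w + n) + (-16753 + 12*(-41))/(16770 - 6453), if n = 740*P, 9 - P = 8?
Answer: 43234683001/58600560 ≈ 737.79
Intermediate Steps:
w = -9241/17040 ≈ -0.54231
P = 1 (P = 9 - 1*8 = 9 - 8 = 1)
n = 740 (n = 740*1 = 740)
(w + n) + (-16753 + 12*(-41))/(16770 - 6453) = (-9241/17040 + 740) + (-16753 + 12*(-41))/(16770 - 6453) = 12600359/17040 + (-16753 - 492)/10317 = 12600359/17040 - 17245*1/10317 = 12600359/17040 - 17245/10317 = 43234683001/58600560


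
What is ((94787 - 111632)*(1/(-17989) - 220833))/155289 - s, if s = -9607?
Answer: 31251649944819/931164607 ≈ 33562.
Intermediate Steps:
((94787 - 111632)*(1/(-17989) - 220833))/155289 - s = ((94787 - 111632)*(1/(-17989) - 220833))/155289 - 1*(-9607) = -16845*(-1/17989 - 220833)*(1/155289) + 9607 = -16845*(-3972564838/17989)*(1/155289) + 9607 = (66917854696110/17989)*(1/155289) + 9607 = 22305951565370/931164607 + 9607 = 31251649944819/931164607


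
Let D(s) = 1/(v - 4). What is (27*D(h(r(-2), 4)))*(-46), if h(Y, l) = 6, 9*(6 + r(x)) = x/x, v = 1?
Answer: 414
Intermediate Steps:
r(x) = -53/9 (r(x) = -6 + (x/x)/9 = -6 + (⅑)*1 = -6 + ⅑ = -53/9)
D(s) = -⅓ (D(s) = 1/(1 - 4) = 1/(-3) = -⅓)
(27*D(h(r(-2), 4)))*(-46) = (27*(-⅓))*(-46) = -9*(-46) = 414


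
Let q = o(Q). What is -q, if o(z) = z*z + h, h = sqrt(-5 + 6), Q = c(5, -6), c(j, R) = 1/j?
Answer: -26/25 ≈ -1.0400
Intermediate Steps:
Q = 1/5 ≈ 0.20000
h = 1 (h = sqrt(1) = 1)
o(z) = 1 + z**2 (o(z) = z*z + 1 = z**2 + 1 = 1 + z**2)
q = 26/25 (q = 1 + (1/5)**2 = 1 + 1/25 = 26/25 ≈ 1.0400)
-q = -1*26/25 = -26/25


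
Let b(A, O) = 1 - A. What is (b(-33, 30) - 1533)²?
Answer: 2247001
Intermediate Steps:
b(A, O) = 1 - A
(b(-33, 30) - 1533)² = ((1 - 1*(-33)) - 1533)² = ((1 + 33) - 1533)² = (34 - 1533)² = (-1499)² = 2247001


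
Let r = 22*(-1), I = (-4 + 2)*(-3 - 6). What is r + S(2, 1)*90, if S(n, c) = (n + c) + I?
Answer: 1868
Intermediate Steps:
I = 18 (I = -2*(-9) = 18)
r = -22
S(n, c) = 18 + c + n (S(n, c) = (n + c) + 18 = (c + n) + 18 = 18 + c + n)
r + S(2, 1)*90 = -22 + (18 + 1 + 2)*90 = -22 + 21*90 = -22 + 1890 = 1868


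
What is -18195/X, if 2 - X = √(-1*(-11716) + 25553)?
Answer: 7278/7453 + 10917*√4141/7453 ≈ 95.236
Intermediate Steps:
X = 2 - 3*√4141 (X = 2 - √(-1*(-11716) + 25553) = 2 - √(11716 + 25553) = 2 - √37269 = 2 - 3*√4141 ≈ -191.05)
-18195/X = -18195/(2 - 3*√4141)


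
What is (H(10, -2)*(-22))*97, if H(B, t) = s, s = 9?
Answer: -19206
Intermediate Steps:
H(B, t) = 9
(H(10, -2)*(-22))*97 = (9*(-22))*97 = -198*97 = -19206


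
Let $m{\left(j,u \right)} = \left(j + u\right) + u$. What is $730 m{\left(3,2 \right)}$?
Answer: $5110$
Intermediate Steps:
$m{\left(j,u \right)} = j + 2 u$
$730 m{\left(3,2 \right)} = 730 \left(3 + 2 \cdot 2\right) = 730 \left(3 + 4\right) = 730 \cdot 7 = 5110$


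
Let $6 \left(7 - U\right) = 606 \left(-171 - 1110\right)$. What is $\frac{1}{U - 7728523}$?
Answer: $- \frac{1}{7599135} \approx -1.3159 \cdot 10^{-7}$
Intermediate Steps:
$U = 129388$ ($U = 7 - \frac{606 \left(-171 - 1110\right)}{6} = 7 - \frac{606 \left(-1281\right)}{6} = 7 - -129381 = 7 + 129381 = 129388$)
$\frac{1}{U - 7728523} = \frac{1}{129388 - 7728523} = \frac{1}{-7599135} = - \frac{1}{7599135}$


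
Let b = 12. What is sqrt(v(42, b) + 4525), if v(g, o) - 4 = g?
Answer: sqrt(4571) ≈ 67.609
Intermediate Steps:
v(g, o) = 4 + g
sqrt(v(42, b) + 4525) = sqrt((4 + 42) + 4525) = sqrt(46 + 4525) = sqrt(4571)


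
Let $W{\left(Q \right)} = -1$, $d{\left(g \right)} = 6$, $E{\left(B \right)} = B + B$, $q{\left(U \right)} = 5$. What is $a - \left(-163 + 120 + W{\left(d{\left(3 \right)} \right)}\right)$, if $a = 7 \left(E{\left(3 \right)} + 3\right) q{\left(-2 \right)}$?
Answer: $359$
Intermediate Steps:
$E{\left(B \right)} = 2 B$
$a = 315$ ($a = 7 \left(2 \cdot 3 + 3\right) 5 = 7 \left(6 + 3\right) 5 = 7 \cdot 9 \cdot 5 = 63 \cdot 5 = 315$)
$a - \left(-163 + 120 + W{\left(d{\left(3 \right)} \right)}\right) = 315 + \left(163 - \left(-1 - -120\right)\right) = 315 + \left(163 - \left(-1 + 120\right)\right) = 315 + \left(163 - 119\right) = 315 + 44 = 359$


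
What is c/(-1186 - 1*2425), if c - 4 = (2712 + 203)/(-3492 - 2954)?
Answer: -2079/2116046 ≈ -0.00098249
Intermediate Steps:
c = 2079/586 (c = 4 + (2712 + 203)/(-3492 - 2954) = 4 + 2915/(-6446) = 4 + 2915*(-1/6446) = 4 - 265/586 = 2079/586 ≈ 3.5478)
c/(-1186 - 1*2425) = 2079/(586*(-1186 - 1*2425)) = 2079/(586*(-1186 - 2425)) = (2079/586)/(-3611) = (2079/586)*(-1/3611) = -2079/2116046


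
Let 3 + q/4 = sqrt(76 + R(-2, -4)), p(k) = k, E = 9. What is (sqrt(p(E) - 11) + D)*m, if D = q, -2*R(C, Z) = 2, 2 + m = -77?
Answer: 948 - 1580*sqrt(3) - 79*I*sqrt(2) ≈ -1788.6 - 111.72*I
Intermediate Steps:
m = -79 (m = -2 - 77 = -79)
R(C, Z) = -1 (R(C, Z) = -1/2*2 = -1)
q = -12 + 20*sqrt(3) (q = -12 + 4*sqrt(76 - 1) = -12 + 4*sqrt(75) = -12 + 4*(5*sqrt(3)) = -12 + 20*sqrt(3) ≈ 22.641)
D = -12 + 20*sqrt(3) ≈ 22.641
(sqrt(p(E) - 11) + D)*m = (sqrt(9 - 11) + (-12 + 20*sqrt(3)))*(-79) = (sqrt(-2) + (-12 + 20*sqrt(3)))*(-79) = (I*sqrt(2) + (-12 + 20*sqrt(3)))*(-79) = (-12 + 20*sqrt(3) + I*sqrt(2))*(-79) = 948 - 1580*sqrt(3) - 79*I*sqrt(2)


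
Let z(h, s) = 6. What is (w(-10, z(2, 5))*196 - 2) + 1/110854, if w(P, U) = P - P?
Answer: -221707/110854 ≈ -2.0000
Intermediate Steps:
w(P, U) = 0
(w(-10, z(2, 5))*196 - 2) + 1/110854 = (0*196 - 2) + 1/110854 = (0 - 2) + 1/110854 = -2 + 1/110854 = -221707/110854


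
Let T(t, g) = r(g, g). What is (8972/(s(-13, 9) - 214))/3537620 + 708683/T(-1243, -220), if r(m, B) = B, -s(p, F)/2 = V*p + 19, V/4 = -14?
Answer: -26762771086197/8308100570 ≈ -3221.3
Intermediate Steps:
V = -56 (V = 4*(-14) = -56)
s(p, F) = -38 + 112*p (s(p, F) = -2*(-56*p + 19) = -2*(19 - 56*p) = -38 + 112*p)
T(t, g) = g
(8972/(s(-13, 9) - 214))/3537620 + 708683/T(-1243, -220) = (8972/((-38 + 112*(-13)) - 214))/3537620 + 708683/(-220) = (8972/((-38 - 1456) - 214))*(1/3537620) + 708683*(-1/220) = (8972/(-1494 - 214))*(1/3537620) - 708683/220 = (8972/(-1708))*(1/3537620) - 708683/220 = -1/1708*8972*(1/3537620) - 708683/220 = -2243/427*1/3537620 - 708683/220 = -2243/1510563740 - 708683/220 = -26762771086197/8308100570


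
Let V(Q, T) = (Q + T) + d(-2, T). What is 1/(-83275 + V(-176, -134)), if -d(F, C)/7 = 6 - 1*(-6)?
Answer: -1/83669 ≈ -1.1952e-5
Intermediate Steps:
d(F, C) = -84 (d(F, C) = -7*(6 - 1*(-6)) = -7*(6 + 6) = -7*12 = -84)
V(Q, T) = -84 + Q + T (V(Q, T) = (Q + T) - 84 = -84 + Q + T)
1/(-83275 + V(-176, -134)) = 1/(-83275 + (-84 - 176 - 134)) = 1/(-83275 - 394) = 1/(-83669) = -1/83669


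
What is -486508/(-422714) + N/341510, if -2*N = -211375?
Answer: 42164586591/28872211628 ≈ 1.4604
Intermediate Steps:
N = 211375/2 (N = -½*(-211375) = 211375/2 ≈ 1.0569e+5)
-486508/(-422714) + N/341510 = -486508/(-422714) + (211375/2)/341510 = -486508*(-1/422714) + (211375/2)*(1/341510) = 243254/211357 + 42275/136604 = 42164586591/28872211628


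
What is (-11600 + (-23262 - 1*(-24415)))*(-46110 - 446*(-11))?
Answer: 430458188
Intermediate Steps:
(-11600 + (-23262 - 1*(-24415)))*(-46110 - 446*(-11)) = (-11600 + (-23262 + 24415))*(-46110 + 4906) = (-11600 + 1153)*(-41204) = -10447*(-41204) = 430458188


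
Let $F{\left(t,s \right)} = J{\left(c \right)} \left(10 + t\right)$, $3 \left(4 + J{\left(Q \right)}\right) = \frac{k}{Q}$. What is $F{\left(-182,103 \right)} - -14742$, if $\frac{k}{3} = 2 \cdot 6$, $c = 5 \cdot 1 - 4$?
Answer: $13366$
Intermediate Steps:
$c = 1$ ($c = 5 - 4 = 1$)
$k = 36$ ($k = 3 \cdot 2 \cdot 6 = 3 \cdot 12 = 36$)
$J{\left(Q \right)} = -4 + \frac{12}{Q}$ ($J{\left(Q \right)} = -4 + \frac{36 \frac{1}{Q}}{3} = -4 + \frac{12}{Q}$)
$F{\left(t,s \right)} = 80 + 8 t$ ($F{\left(t,s \right)} = \left(-4 + \frac{12}{1}\right) \left(10 + t\right) = \left(-4 + 12 \cdot 1\right) \left(10 + t\right) = \left(-4 + 12\right) \left(10 + t\right) = 8 \left(10 + t\right) = 80 + 8 t$)
$F{\left(-182,103 \right)} - -14742 = \left(80 + 8 \left(-182\right)\right) - -14742 = \left(80 - 1456\right) + 14742 = -1376 + 14742 = 13366$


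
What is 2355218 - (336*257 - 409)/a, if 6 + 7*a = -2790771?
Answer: 597535347817/253707 ≈ 2.3552e+6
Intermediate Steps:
a = -2790777/7 (a = -6/7 + (⅐)*(-2790771) = -6/7 - 2790771/7 = -2790777/7 ≈ -3.9868e+5)
2355218 - (336*257 - 409)/a = 2355218 - (336*257 - 409)/(-2790777/7) = 2355218 - (86352 - 409)*(-7)/2790777 = 2355218 - 85943*(-7)/2790777 = 2355218 - 1*(-54691/253707) = 2355218 + 54691/253707 = 597535347817/253707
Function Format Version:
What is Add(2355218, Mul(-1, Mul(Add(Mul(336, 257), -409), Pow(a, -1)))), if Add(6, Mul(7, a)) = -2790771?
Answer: Rational(597535347817, 253707) ≈ 2.3552e+6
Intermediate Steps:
a = Rational(-2790777, 7) (a = Add(Rational(-6, 7), Mul(Rational(1, 7), -2790771)) = Add(Rational(-6, 7), Rational(-2790771, 7)) = Rational(-2790777, 7) ≈ -3.9868e+5)
Add(2355218, Mul(-1, Mul(Add(Mul(336, 257), -409), Pow(a, -1)))) = Add(2355218, Mul(-1, Mul(Add(Mul(336, 257), -409), Pow(Rational(-2790777, 7), -1)))) = Add(2355218, Mul(-1, Mul(Add(86352, -409), Rational(-7, 2790777)))) = Add(2355218, Mul(-1, Mul(85943, Rational(-7, 2790777)))) = Add(2355218, Mul(-1, Rational(-54691, 253707))) = Add(2355218, Rational(54691, 253707)) = Rational(597535347817, 253707)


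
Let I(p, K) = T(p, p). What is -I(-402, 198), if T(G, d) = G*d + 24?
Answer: -161628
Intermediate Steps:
T(G, d) = 24 + G*d
I(p, K) = 24 + p² (I(p, K) = 24 + p*p = 24 + p²)
-I(-402, 198) = -(24 + (-402)²) = -(24 + 161604) = -1*161628 = -161628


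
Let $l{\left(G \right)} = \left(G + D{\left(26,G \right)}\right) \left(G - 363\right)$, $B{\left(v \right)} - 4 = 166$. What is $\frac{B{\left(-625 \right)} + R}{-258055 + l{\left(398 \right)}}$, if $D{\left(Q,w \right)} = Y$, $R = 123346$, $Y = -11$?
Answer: $- \frac{61758}{122255} \approx -0.50516$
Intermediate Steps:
$D{\left(Q,w \right)} = -11$
$B{\left(v \right)} = 170$ ($B{\left(v \right)} = 4 + 166 = 170$)
$l{\left(G \right)} = \left(-363 + G\right) \left(-11 + G\right)$ ($l{\left(G \right)} = \left(G - 11\right) \left(G - 363\right) = \left(-11 + G\right) \left(-363 + G\right) = \left(-363 + G\right) \left(-11 + G\right)$)
$\frac{B{\left(-625 \right)} + R}{-258055 + l{\left(398 \right)}} = \frac{170 + 123346}{-258055 + \left(3993 + 398^{2} - 148852\right)} = \frac{123516}{-258055 + \left(3993 + 158404 - 148852\right)} = \frac{123516}{-258055 + 13545} = \frac{123516}{-244510} = 123516 \left(- \frac{1}{244510}\right) = - \frac{61758}{122255}$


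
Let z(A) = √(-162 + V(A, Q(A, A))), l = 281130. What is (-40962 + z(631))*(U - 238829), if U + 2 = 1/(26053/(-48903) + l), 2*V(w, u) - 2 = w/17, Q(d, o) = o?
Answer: 134497348298183520528/13748074337 - 1641733170965572*I*√164662/233717263729 ≈ 9.783e+9 - 2.8504e+6*I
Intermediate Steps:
V(w, u) = 1 + w/34 (V(w, u) = 1 + (w/17)/2 = 1 + w/34)
U = -27496099771/13748074337 (U = -2 + 1/(26053/(-48903) + 281130) = -2 + 1/(26053*(-1/48903) + 281130) = -2 + 1/(-26053/48903 + 281130) = -2 + 1/(13748074337/48903) = -2 + 48903/13748074337 = -27496099771/13748074337 ≈ -2.0000)
z(A) = √(-161 + A/34) (z(A) = √(-162 + (1 + A/34)) = √(-161 + A/34))
(-40962 + z(631))*(U - 238829) = (-40962 + √(-186116 + 34*631)/34)*(-27496099771/13748074337 - 238829) = (-40962 + √(-186116 + 21454)/34)*(-3283466341931144/13748074337) = (-40962 + √(-164662)/34)*(-3283466341931144/13748074337) = (-40962 + (I*√164662)/34)*(-3283466341931144/13748074337) = (-40962 + I*√164662/34)*(-3283466341931144/13748074337) = 134497348298183520528/13748074337 - 1641733170965572*I*√164662/233717263729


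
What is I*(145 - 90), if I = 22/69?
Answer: 1210/69 ≈ 17.536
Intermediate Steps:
I = 22/69 (I = 22*(1/69) = 22/69 ≈ 0.31884)
I*(145 - 90) = 22*(145 - 90)/69 = (22/69)*55 = 1210/69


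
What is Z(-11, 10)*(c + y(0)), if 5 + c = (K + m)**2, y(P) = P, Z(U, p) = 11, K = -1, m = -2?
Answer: 44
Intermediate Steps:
c = 4 (c = -5 + (-1 - 2)**2 = -5 + (-3)**2 = -5 + 9 = 4)
Z(-11, 10)*(c + y(0)) = 11*(4 + 0) = 11*4 = 44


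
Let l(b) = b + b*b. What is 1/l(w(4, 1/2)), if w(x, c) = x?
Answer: 1/20 ≈ 0.050000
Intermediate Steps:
l(b) = b + b²
1/l(w(4, 1/2)) = 1/(4*(1 + 4)) = 1/(4*5) = 1/20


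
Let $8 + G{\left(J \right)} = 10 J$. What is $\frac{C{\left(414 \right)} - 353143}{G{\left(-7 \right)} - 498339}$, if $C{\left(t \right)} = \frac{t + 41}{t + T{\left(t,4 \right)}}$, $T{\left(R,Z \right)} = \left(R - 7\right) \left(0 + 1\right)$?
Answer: $\frac{96643316}{136400119} \approx 0.70853$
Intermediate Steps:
$G{\left(J \right)} = -8 + 10 J$
$T{\left(R,Z \right)} = -7 + R$ ($T{\left(R,Z \right)} = \left(-7 + R\right) 1 = -7 + R$)
$C{\left(t \right)} = \frac{41 + t}{-7 + 2 t}$ ($C{\left(t \right)} = \frac{t + 41}{t + \left(-7 + t\right)} = \frac{41 + t}{-7 + 2 t}$)
$\frac{C{\left(414 \right)} - 353143}{G{\left(-7 \right)} - 498339} = \frac{\frac{41 + 414}{-7 + 2 \cdot 414} - 353143}{\left(-8 + 10 \left(-7\right)\right) - 498339} = \frac{\frac{1}{-7 + 828} \cdot 455 - 353143}{\left(-8 - 70\right) - 498339} = \frac{\frac{1}{821} \cdot 455 - 353143}{-78 - 498339} = \frac{\frac{1}{821} \cdot 455 - 353143}{-498417} = \left(\frac{455}{821} - 353143\right) \left(- \frac{1}{498417}\right) = \left(- \frac{289929948}{821}\right) \left(- \frac{1}{498417}\right) = \frac{96643316}{136400119}$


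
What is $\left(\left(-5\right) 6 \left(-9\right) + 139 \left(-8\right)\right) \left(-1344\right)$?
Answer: $1131648$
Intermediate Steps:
$\left(\left(-5\right) 6 \left(-9\right) + 139 \left(-8\right)\right) \left(-1344\right) = \left(\left(-30\right) \left(-9\right) - 1112\right) \left(-1344\right) = \left(270 - 1112\right) \left(-1344\right) = \left(-842\right) \left(-1344\right) = 1131648$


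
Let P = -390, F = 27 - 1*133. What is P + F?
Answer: -496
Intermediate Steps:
F = -106 (F = 27 - 133 = -106)
P + F = -390 - 106 = -496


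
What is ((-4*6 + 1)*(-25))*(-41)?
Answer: -23575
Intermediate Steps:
((-4*6 + 1)*(-25))*(-41) = ((-24 + 1)*(-25))*(-41) = -23*(-25)*(-41) = 575*(-41) = -23575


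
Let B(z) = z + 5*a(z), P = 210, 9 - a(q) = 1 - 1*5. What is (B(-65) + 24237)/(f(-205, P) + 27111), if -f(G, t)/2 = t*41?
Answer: 2693/1099 ≈ 2.4504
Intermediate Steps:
a(q) = 13 (a(q) = 9 - (1 - 1*5) = 9 - (1 - 5) = 9 - 1*(-4) = 9 + 4 = 13)
B(z) = 65 + z (B(z) = z + 5*13 = z + 65 = 65 + z)
f(G, t) = -82*t (f(G, t) = -2*t*41 = -82*t)
(B(-65) + 24237)/(f(-205, P) + 27111) = ((65 - 65) + 24237)/(-82*210 + 27111) = (0 + 24237)/(-17220 + 27111) = 24237/9891 = 24237*(1/9891) = 2693/1099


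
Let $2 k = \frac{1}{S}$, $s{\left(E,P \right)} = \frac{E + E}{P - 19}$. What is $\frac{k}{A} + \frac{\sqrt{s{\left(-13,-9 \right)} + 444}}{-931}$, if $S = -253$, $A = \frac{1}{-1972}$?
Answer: $\frac{986}{253} - \frac{\sqrt{87206}}{13034} \approx 3.8746$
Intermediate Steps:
$A = - \frac{1}{1972} \approx -0.0005071$
$s{\left(E,P \right)} = \frac{2 E}{-19 + P}$
$k = - \frac{1}{506}$ ($k = \frac{1}{2 \left(-253\right)} = \frac{1}{2} \left(- \frac{1}{253}\right) = - \frac{1}{506} \approx -0.0019763$)
$\frac{k}{A} + \frac{\sqrt{s{\left(-13,-9 \right)} + 444}}{-931} = - \frac{1}{506 \left(- \frac{1}{1972}\right)} + \frac{\sqrt{2 \left(-13\right) \frac{1}{-19 - 9} + 444}}{-931} = \left(- \frac{1}{506}\right) \left(-1972\right) + \sqrt{2 \left(-13\right) \frac{1}{-28} + 444} \left(- \frac{1}{931}\right) = \frac{986}{253} + \sqrt{2 \left(-13\right) \left(- \frac{1}{28}\right) + 444} \left(- \frac{1}{931}\right) = \frac{986}{253} + \sqrt{\frac{13}{14} + 444} \left(- \frac{1}{931}\right) = \frac{986}{253} + \sqrt{\frac{6229}{14}} \left(- \frac{1}{931}\right) = \frac{986}{253} + \frac{\sqrt{87206}}{14} \left(- \frac{1}{931}\right) = \frac{986}{253} - \frac{\sqrt{87206}}{13034}$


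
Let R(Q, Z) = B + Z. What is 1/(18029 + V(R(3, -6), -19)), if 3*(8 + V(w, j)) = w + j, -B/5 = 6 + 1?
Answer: 1/18001 ≈ 5.5552e-5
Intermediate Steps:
B = -35 (B = -5*(6 + 1) = -5*7 = -35)
R(Q, Z) = -35 + Z
V(w, j) = -8 + j/3 + w/3 (V(w, j) = -8 + (w + j)/3 = -8 + (j + w)/3 = -8 + (j/3 + w/3) = -8 + j/3 + w/3)
1/(18029 + V(R(3, -6), -19)) = 1/(18029 + (-8 + (⅓)*(-19) + (-35 - 6)/3)) = 1/(18029 + (-8 - 19/3 + (⅓)*(-41))) = 1/(18029 + (-8 - 19/3 - 41/3)) = 1/(18029 - 28) = 1/18001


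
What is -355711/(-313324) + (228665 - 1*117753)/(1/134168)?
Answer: 4662524693517695/313324 ≈ 1.4881e+10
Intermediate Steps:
-355711/(-313324) + (228665 - 1*117753)/(1/134168) = -355711*(-1/313324) + (228665 - 117753)/(1/134168) = 355711/313324 + 110912*134168 = 355711/313324 + 14880841216 = 4662524693517695/313324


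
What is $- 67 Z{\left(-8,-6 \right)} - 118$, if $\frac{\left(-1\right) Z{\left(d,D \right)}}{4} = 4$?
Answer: $954$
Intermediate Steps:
$Z{\left(d,D \right)} = -16$ ($Z{\left(d,D \right)} = \left(-4\right) 4 = -16$)
$- 67 Z{\left(-8,-6 \right)} - 118 = \left(-67\right) \left(-16\right) - 118 = 1072 - 118 = 954$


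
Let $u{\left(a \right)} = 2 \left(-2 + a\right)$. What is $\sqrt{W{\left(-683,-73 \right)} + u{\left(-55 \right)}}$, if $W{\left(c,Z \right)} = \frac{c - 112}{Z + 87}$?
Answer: $\frac{i \sqrt{33474}}{14} \approx 13.068 i$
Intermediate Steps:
$u{\left(a \right)} = -4 + 2 a$
$W{\left(c,Z \right)} = \frac{-112 + c}{87 + Z}$
$\sqrt{W{\left(-683,-73 \right)} + u{\left(-55 \right)}} = \sqrt{\frac{-112 - 683}{87 - 73} + \left(-4 + 2 \left(-55\right)\right)} = \sqrt{\frac{1}{14} \left(-795\right) - 114} = \sqrt{- \frac{795}{14} - 114} = \sqrt{- \frac{2391}{14}} = \frac{i \sqrt{33474}}{14}$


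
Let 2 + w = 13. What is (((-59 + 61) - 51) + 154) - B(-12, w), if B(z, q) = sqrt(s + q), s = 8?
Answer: 105 - sqrt(19) ≈ 100.64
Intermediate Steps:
w = 11 (w = -2 + 13 = 11)
B(z, q) = sqrt(8 + q)
(((-59 + 61) - 51) + 154) - B(-12, w) = (((-59 + 61) - 51) + 154) - sqrt(8 + 11) = ((2 - 51) + 154) - sqrt(19) = (-49 + 154) - sqrt(19) = 105 - sqrt(19)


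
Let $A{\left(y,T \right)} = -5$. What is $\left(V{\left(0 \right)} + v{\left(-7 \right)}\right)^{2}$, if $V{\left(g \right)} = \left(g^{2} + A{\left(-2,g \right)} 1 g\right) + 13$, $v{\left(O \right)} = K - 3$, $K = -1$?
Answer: $81$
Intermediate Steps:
$v{\left(O \right)} = -4$ ($v{\left(O \right)} = -1 - 3 = -4$)
$V{\left(g \right)} = 13 + g^{2} - 5 g$ ($V{\left(g \right)} = \left(g^{2} + \left(-5\right) 1 g\right) + 13 = \left(g^{2} - 5 g\right) + 13 = 13 + g^{2} - 5 g$)
$\left(V{\left(0 \right)} + v{\left(-7 \right)}\right)^{2} = \left(\left(13 + 0^{2} - 0\right) - 4\right)^{2} = \left(\left(13 + 0 + 0\right) - 4\right)^{2} = \left(13 - 4\right)^{2} = 9^{2} = 81$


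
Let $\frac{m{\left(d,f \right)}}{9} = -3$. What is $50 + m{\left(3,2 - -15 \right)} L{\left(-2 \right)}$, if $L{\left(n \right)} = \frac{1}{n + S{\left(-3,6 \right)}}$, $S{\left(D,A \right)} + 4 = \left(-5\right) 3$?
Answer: $\frac{359}{7} \approx 51.286$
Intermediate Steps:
$m{\left(d,f \right)} = -27$ ($m{\left(d,f \right)} = 9 \left(-3\right) = -27$)
$S{\left(D,A \right)} = -19$ ($S{\left(D,A \right)} = -4 - 15 = -19$)
$L{\left(n \right)} = \frac{1}{-19 + n}$ ($L{\left(n \right)} = \frac{1}{n - 19} = \frac{1}{-19 + n}$)
$50 + m{\left(3,2 - -15 \right)} L{\left(-2 \right)} = 50 - \frac{27}{-19 - 2} = 50 - \frac{27}{-21} = 50 - - \frac{9}{7} = 50 + \frac{9}{7} = \frac{359}{7}$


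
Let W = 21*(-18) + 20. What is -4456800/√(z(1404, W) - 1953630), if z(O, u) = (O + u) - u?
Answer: 742800*I*√216914/108457 ≈ 3189.8*I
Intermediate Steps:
W = -358 (W = -378 + 20 = -358)
z(O, u) = O
-4456800/√(z(1404, W) - 1953630) = -4456800/√(1404 - 1953630) = -4456800*(-I*√216914/650742) = -(-742800)*I*√216914/108457 = 742800*I*√216914/108457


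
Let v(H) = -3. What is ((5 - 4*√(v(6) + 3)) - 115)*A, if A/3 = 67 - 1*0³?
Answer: -22110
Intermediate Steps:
A = 201 (A = 3*(67 - 1*0³) = 3*(67 - 1*0) = 3*(67 + 0) = 3*67 = 201)
((5 - 4*√(v(6) + 3)) - 115)*A = ((5 - 4*√(-3 + 3)) - 115)*201 = ((5 - 4*√0) - 115)*201 = ((5 - 4*0) - 115)*201 = ((5 + 0) - 115)*201 = (5 - 115)*201 = -110*201 = -22110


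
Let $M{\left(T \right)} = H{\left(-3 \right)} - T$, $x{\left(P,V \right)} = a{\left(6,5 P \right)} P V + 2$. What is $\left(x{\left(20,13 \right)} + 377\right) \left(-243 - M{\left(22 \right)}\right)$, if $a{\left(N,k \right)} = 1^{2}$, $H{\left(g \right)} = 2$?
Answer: $-142497$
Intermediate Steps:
$a{\left(N,k \right)} = 1$
$x{\left(P,V \right)} = 2 + P V$ ($x{\left(P,V \right)} = 1 P V + 2 = P V + 2 = 2 + P V$)
$M{\left(T \right)} = 2 - T$
$\left(x{\left(20,13 \right)} + 377\right) \left(-243 - M{\left(22 \right)}\right) = \left(\left(2 + 20 \cdot 13\right) + 377\right) \left(-243 - \left(2 - 22\right)\right) = \left(\left(2 + 260\right) + 377\right) \left(-243 - \left(2 - 22\right)\right) = \left(262 + 377\right) \left(-243 - -20\right) = 639 \left(-243 + 20\right) = 639 \left(-223\right) = -142497$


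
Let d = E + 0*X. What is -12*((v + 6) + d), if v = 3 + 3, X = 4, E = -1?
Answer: -132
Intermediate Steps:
v = 6
d = -1 (d = -1 + 0*4 = -1 + 0 = -1)
-12*((v + 6) + d) = -12*((6 + 6) - 1) = -12*(12 - 1) = -12*11 = -132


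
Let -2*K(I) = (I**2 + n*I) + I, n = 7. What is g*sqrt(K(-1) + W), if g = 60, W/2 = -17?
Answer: 30*I*sqrt(122) ≈ 331.36*I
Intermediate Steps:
K(I) = -4*I - I**2/2 (K(I) = -((I**2 + 7*I) + I)/2 = -(I**2 + 8*I)/2 = -4*I - I**2/2)
W = -34 (W = 2*(-17) = -34)
g*sqrt(K(-1) + W) = 60*sqrt(-1/2*(-1)*(8 - 1) - 34) = 60*sqrt(-1/2*(-1)*7 - 34) = 60*sqrt(7/2 - 34) = 60*sqrt(-61/2) = 60*(I*sqrt(122)/2) = 30*I*sqrt(122)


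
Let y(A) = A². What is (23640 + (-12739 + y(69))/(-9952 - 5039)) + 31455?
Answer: 825937123/14991 ≈ 55096.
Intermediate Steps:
(23640 + (-12739 + y(69))/(-9952 - 5039)) + 31455 = (23640 + (-12739 + 69²)/(-9952 - 5039)) + 31455 = (23640 + (-12739 + 4761)/(-14991)) + 31455 = (23640 - 7978*(-1/14991)) + 31455 = (23640 + 7978/14991) + 31455 = 354395218/14991 + 31455 = 825937123/14991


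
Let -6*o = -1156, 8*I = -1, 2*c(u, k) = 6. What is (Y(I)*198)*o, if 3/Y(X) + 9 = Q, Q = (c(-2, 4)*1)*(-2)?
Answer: -38148/5 ≈ -7629.6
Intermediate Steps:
c(u, k) = 3 (c(u, k) = (½)*6 = 3)
I = -⅛ (I = (⅛)*(-1) = -⅛ ≈ -0.12500)
Q = -6 (Q = (3*1)*(-2) = 3*(-2) = -6)
o = 578/3 (o = -⅙*(-1156) = 578/3 ≈ 192.67)
Y(X) = -⅕ (Y(X) = 3/(-9 - 6) = 3/(-15) = 3*(-1/15) = -⅕)
(Y(I)*198)*o = -⅕*198*(578/3) = -198/5*578/3 = -38148/5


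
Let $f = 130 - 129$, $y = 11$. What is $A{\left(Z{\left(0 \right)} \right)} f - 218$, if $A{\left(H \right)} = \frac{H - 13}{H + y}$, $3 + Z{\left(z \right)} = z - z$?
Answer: $-220$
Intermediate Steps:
$Z{\left(z \right)} = -3$ ($Z{\left(z \right)} = -3 + \left(z - z\right) = -3 + 0 = -3$)
$A{\left(H \right)} = \frac{-13 + H}{11 + H}$ ($A{\left(H \right)} = \frac{H - 13}{H + 11} = \frac{-13 + H}{11 + H}$)
$f = 1$
$A{\left(Z{\left(0 \right)} \right)} f - 218 = \frac{-13 - 3}{11 - 3} \cdot 1 - 218 = \frac{1}{8} \left(-16\right) 1 - 218 = \left(-2\right) 1 - 218 = -2 - 218 = -220$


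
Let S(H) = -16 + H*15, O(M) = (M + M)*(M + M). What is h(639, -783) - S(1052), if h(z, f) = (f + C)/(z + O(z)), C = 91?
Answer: -25757162864/1633923 ≈ -15764.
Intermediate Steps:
O(M) = 4*M² (O(M) = (2*M)*(2*M) = 4*M²)
h(z, f) = (91 + f)/(z + 4*z²) (h(z, f) = (f + 91)/(z + 4*z²) = (91 + f)/(z + 4*z²))
S(H) = -16 + 15*H
h(639, -783) - S(1052) = (91 - 783)/(639*(1 + 4*639)) - (-16 + 15*1052) = (1/639)*(-692)/(1 + 2556) - (-16 + 15780) = (1/639)*(-692)/2557 - 1*15764 = (1/639)*(1/2557)*(-692) - 15764 = -692/1633923 - 15764 = -25757162864/1633923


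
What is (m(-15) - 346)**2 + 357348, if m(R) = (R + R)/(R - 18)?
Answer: 57648724/121 ≈ 4.7644e+5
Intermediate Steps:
m(R) = 2*R/(-18 + R) (m(R) = (2*R)/(-18 + R) = 2*R/(-18 + R))
(m(-15) - 346)**2 + 357348 = (2*(-15)/(-18 - 15) - 346)**2 + 357348 = (2*(-15)/(-33) - 346)**2 + 357348 = (2*(-15)*(-1/33) - 346)**2 + 357348 = (10/11 - 346)**2 + 357348 = (-3796/11)**2 + 357348 = 14409616/121 + 357348 = 57648724/121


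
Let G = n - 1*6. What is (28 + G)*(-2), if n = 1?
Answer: -46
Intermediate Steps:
G = -5 (G = 1 - 1*6 = 1 - 6 = -5)
(28 + G)*(-2) = (28 - 5)*(-2) = 23*(-2) = -46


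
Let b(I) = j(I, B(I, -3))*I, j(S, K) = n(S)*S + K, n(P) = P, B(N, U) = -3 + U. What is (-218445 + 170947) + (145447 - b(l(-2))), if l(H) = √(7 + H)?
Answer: 97949 + √5 ≈ 97951.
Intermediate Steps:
j(S, K) = K + S² (j(S, K) = S*S + K = S² + K = K + S²)
b(I) = I*(-6 + I²) (b(I) = ((-3 - 3) + I²)*I = (-6 + I²)*I = I*(-6 + I²))
(-218445 + 170947) + (145447 - b(l(-2))) = (-218445 + 170947) + (145447 - √(7 - 2)*(-6 + (√(7 - 2))²)) = -47498 + (145447 - √5*(-6 + (√5)²)) = -47498 + (145447 - √5*(-6 + 5)) = -47498 + (145447 - √5*(-1)) = -47498 + (145447 - (-1)*√5) = -47498 + (145447 + √5) = 97949 + √5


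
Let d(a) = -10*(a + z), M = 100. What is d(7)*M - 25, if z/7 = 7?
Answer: -56025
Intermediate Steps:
z = 49 (z = 7*7 = 49)
d(a) = -490 - 10*a (d(a) = -10*(a + 49) = -10*(49 + a) = -490 - 10*a)
d(7)*M - 25 = (-490 - 10*7)*100 - 25 = (-490 - 70)*100 - 25 = -560*100 - 25 = -56000 - 25 = -56025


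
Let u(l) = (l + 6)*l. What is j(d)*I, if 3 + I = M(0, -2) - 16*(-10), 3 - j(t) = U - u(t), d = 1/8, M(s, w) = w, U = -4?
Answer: 77035/64 ≈ 1203.7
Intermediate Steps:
u(l) = l*(6 + l) (u(l) = (6 + l)*l = l*(6 + l))
d = ⅛ ≈ 0.12500
j(t) = 7 + t*(6 + t) (j(t) = 3 - (-4 - t*(6 + t)) = 3 + (4 + t*(6 + t)) = 7 + t*(6 + t))
I = 155 (I = -3 + (-2 - 16*(-10)) = -3 + (-2 + 160) = -3 + 158 = 155)
j(d)*I = (7 + (6 + ⅛)/8)*155 = (7 + (⅛)*(49/8))*155 = (7 + 49/64)*155 = (497/64)*155 = 77035/64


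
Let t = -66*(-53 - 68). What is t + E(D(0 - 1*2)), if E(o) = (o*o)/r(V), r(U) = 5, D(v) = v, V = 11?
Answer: 39934/5 ≈ 7986.8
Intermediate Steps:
E(o) = o²/5 (E(o) = (o*o)/5 = o²*(⅕) = o²/5)
t = 7986 (t = -66*(-121) = 7986)
t + E(D(0 - 1*2)) = 7986 + (0 - 1*2)²/5 = 7986 + (0 - 2)²/5 = 7986 + (⅕)*(-2)² = 7986 + (⅕)*4 = 7986 + ⅘ = 39934/5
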